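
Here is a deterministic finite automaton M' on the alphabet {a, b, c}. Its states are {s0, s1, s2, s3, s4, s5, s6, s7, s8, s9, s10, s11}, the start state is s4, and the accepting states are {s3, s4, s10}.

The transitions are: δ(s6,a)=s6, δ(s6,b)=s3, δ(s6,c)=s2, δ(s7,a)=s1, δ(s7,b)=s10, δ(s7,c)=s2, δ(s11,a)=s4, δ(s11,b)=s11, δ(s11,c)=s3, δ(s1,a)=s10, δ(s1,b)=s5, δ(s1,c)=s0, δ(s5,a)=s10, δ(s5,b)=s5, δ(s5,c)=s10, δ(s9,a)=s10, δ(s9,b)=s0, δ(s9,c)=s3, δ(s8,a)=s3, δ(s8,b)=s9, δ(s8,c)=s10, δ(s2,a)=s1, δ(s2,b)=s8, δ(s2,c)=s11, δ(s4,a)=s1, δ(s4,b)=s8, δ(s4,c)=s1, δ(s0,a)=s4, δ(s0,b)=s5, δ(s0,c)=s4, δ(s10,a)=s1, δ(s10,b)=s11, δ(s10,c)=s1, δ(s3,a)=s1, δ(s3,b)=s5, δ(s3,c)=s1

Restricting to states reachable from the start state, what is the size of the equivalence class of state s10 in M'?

3

First remove the unreachable states {s2,s6,s7}; 9 states remain.
P0 = {s3,s4,s10} | {s0,s1,s5,s8,s9,s11}.
Split {s0,s1,s5,s8,s9,s11} by δ(·,c) → {s0,s5,s8,s9,s11} and {s1}.
The partition is now stable with 3 blocks: {s3,s4,s10} | {s0,s5,s8,s9,s11} | {s1}.
The equivalence class containing s10 is {s3,s4,s10}, of size 3.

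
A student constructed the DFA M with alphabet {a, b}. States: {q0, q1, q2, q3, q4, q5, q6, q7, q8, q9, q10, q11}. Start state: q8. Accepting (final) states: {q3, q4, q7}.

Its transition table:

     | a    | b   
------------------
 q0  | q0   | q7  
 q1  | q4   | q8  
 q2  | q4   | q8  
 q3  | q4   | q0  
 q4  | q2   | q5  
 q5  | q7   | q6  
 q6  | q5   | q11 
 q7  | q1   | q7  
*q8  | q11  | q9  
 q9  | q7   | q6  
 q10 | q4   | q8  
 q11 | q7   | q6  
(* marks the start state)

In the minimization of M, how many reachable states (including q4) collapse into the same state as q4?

Reachable states from the start: {q1,q2,q4,q5,q6,q7,q8,q9,q11}. Unreachable: {q0,q3,q10} — drop them.
P0 = {q4,q7} | {q1,q2,q5,q6,q8,q9,q11}.
Split {q4,q7} by δ(·,b) → {q4} and {q7}.
On input a, block {q1,q2,q5,q6,q8,q9,q11} splits into {q5,q9,q11} and {q1,q2} and {q6,q8}.
No further refinement is possible. Final partition (5 blocks): {q4} | {q5,q9,q11} | {q7} | {q1,q2} | {q6,q8}.
The equivalence class containing q4 is {q4}, of size 1.

1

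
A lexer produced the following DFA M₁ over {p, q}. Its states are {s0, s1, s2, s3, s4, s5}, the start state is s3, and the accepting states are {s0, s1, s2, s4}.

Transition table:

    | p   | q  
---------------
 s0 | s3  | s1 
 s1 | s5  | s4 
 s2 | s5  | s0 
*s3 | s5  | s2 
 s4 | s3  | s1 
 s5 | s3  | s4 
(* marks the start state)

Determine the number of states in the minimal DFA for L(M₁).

2

Every state is reachable, so we keep all 6.
Start with accepting vs non-accepting: {s0,s1,s2,s4} | {s3,s5}.
Stable partition: {s0,s1,s2,s4} | {s3,s5} — 2 equivalence classes.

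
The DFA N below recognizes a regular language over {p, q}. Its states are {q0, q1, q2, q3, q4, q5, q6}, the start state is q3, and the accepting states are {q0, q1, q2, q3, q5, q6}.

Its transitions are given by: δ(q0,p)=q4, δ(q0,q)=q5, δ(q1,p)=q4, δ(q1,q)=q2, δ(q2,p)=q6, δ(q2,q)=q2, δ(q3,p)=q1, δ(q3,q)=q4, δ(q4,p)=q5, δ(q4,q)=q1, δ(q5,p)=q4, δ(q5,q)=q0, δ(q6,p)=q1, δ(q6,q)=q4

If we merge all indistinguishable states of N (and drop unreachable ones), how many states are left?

Start with accepting vs non-accepting: {q0,q1,q2,q3,q5,q6} | {q4}.
On input p, block {q0,q1,q2,q3,q5,q6} splits into {q0,q1,q5} and {q2,q3,q6}.
On input q, block {q0,q1,q5} splits into {q0,q5} and {q1}.
Split {q2,q3,q6} by δ(·,p) → {q3,q6} and {q2}.
The partition is now stable with 5 blocks: {q0,q5} | {q4} | {q3,q6} | {q1} | {q2}.

5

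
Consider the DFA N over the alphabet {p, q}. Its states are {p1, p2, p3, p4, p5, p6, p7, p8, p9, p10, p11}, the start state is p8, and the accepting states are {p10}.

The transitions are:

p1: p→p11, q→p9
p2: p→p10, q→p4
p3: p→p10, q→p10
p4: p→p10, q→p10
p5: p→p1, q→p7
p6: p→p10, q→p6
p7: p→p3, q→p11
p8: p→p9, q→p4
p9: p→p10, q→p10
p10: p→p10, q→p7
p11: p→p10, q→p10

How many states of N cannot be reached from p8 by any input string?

Starting at p8 and following transitions, the reachable set is {p3, p4, p7, p8, p9, p10, p11}. That leaves p1, p2, p5, p6 unreachable — 4 in total.

4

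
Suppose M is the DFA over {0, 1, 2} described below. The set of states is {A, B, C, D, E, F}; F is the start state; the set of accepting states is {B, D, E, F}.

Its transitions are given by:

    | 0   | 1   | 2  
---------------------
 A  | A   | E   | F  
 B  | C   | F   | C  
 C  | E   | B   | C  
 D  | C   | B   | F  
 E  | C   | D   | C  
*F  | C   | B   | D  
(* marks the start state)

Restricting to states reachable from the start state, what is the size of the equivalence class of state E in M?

Reachable states from the start: {B,C,D,E,F}. Unreachable: {A} — drop them.
P0 = {B,D,E,F} | {C}.
On input 2, block {B,D,E,F} splits into {B,E} and {D,F}.
Stable partition: {B,E} | {C} | {D,F} — 3 equivalence classes.
State E belongs to the block {B,E}, which has 2 states.

2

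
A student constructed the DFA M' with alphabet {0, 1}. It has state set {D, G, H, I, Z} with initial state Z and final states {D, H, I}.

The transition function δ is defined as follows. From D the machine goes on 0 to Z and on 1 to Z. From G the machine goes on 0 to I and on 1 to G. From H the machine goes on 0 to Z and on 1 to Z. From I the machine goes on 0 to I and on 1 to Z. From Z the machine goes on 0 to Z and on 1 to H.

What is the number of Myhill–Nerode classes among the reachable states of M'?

Reachable states from the start: {H,Z}. Unreachable: {D,G,I} — drop them.
Start with accepting vs non-accepting: {H} | {Z}.
The partition is now stable with 2 blocks: {H} | {Z}.

2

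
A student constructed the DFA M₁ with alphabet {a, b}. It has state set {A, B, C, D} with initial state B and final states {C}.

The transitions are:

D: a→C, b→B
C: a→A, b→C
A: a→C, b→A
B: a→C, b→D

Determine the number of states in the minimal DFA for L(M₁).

Start with accepting vs non-accepting: {C} | {A,B,D}.
No further refinement is possible. Final partition (2 blocks): {C} | {A,B,D}.

2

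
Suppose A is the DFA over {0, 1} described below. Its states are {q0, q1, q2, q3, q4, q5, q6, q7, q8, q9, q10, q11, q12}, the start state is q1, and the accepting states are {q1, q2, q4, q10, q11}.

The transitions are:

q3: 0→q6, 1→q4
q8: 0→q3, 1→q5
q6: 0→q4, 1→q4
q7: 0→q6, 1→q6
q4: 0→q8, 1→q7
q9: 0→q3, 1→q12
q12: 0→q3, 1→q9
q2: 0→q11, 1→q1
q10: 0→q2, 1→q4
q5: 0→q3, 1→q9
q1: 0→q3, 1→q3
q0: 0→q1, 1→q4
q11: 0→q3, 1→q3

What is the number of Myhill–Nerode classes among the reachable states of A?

States {q0,q2,q10,q11} cannot be reached from the start state, so discard them.
P0 = {q1,q4} | {q3,q5,q6,q7,q8,q9,q12}.
On input 0, block {q3,q5,q6,q7,q8,q9,q12} splits into {q3,q5,q7,q8,q9,q12} and {q6}.
Refine {q3,q5,q7,q8,q9,q12} on symbol 0: members go to different blocks, giving {q5,q8,q9,q12} and {q3,q7}.
On input 0, block {q1,q4} splits into {q1} and {q4}.
Refine {q3,q7} on symbol 1: members go to different blocks, giving {q3} and {q7}.
The partition is now stable with 6 blocks: {q1} | {q5,q8,q9,q12} | {q6} | {q3} | {q4} | {q7}.

6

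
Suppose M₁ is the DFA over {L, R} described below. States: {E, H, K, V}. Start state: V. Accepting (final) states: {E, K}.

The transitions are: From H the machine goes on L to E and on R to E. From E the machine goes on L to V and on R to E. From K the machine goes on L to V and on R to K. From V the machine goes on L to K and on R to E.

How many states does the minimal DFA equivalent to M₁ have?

States {H} cannot be reached from the start state, so discard them.
P0 = {E,K} | {V}.
The partition is now stable with 2 blocks: {E,K} | {V}.

2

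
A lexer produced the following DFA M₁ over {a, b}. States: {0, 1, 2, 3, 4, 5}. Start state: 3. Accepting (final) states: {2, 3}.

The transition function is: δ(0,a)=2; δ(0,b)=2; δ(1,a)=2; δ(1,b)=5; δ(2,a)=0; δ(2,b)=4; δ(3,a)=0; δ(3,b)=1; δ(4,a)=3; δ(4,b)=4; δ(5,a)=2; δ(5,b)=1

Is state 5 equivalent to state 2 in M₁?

Every state is reachable, so we keep all 6.
Start with accepting vs non-accepting: {2,3} | {0,1,4,5}.
Refine {0,1,4,5} on symbol b: members go to different blocks, giving {1,4,5} and {0}.
Stable partition: {2,3} | {1,4,5} | {0} — 3 equivalence classes.
5 and 2 end up in different blocks, so they are distinguishable. For instance, the string 'ε' is accepted from only 2.

No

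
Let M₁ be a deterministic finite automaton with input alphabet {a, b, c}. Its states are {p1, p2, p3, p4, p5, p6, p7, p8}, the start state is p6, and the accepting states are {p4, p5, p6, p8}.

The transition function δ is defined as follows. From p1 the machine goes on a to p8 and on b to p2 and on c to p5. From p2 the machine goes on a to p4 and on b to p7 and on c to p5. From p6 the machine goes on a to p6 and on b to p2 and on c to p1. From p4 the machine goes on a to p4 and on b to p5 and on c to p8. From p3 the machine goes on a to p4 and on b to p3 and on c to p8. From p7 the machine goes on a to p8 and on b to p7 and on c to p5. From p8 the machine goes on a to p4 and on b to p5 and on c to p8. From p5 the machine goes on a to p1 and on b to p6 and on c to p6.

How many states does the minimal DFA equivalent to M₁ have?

First remove the unreachable states {p3}; 7 states remain.
Start with accepting vs non-accepting: {p4,p5,p6,p8} | {p1,p2,p7}.
On input a, block {p4,p5,p6,p8} splits into {p4,p6,p8} and {p5}.
Refine {p4,p6,p8} on symbol b: members go to different blocks, giving {p4,p8} and {p6}.
The partition is now stable with 4 blocks: {p4,p8} | {p1,p2,p7} | {p5} | {p6}.

4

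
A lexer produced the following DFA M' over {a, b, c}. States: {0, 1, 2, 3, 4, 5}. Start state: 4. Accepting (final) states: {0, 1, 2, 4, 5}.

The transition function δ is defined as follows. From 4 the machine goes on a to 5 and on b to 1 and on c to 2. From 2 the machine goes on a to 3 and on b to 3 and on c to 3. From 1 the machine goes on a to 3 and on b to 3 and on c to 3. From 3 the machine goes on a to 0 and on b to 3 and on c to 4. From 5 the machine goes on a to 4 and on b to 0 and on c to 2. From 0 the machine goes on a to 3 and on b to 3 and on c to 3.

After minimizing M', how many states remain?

3

P0 = {0,1,2,4,5} | {3}.
Refine {0,1,2,4,5} on symbol a: members go to different blocks, giving {0,1,2} and {4,5}.
The partition is now stable with 3 blocks: {0,1,2} | {3} | {4,5}.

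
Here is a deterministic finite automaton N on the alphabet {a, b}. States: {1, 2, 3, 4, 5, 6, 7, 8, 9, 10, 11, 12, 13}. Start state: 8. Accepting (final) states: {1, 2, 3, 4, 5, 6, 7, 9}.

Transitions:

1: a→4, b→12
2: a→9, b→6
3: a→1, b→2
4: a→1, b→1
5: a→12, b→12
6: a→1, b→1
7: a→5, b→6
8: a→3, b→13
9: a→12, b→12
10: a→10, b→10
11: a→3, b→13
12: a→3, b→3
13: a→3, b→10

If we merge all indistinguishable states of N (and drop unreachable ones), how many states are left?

First remove the unreachable states {5,7,11}; 10 states remain.
P0 = {1,2,3,4,6,9} | {8,10,12,13}.
Refine {1,2,3,4,6,9} on symbol a: members go to different blocks, giving {1,2,3,4,6} and {9}.
On input a, block {1,2,3,4,6} splits into {1,3,4,6} and {2}.
Refine {1,3,4,6} on symbol b: members go to different blocks, giving {4,6} and {1} and {3}.
On input a, block {8,10,12,13} splits into {8,12,13} and {10}.
Split {8,12,13} by δ(·,b) → {8} and {12} and {13}.
No further refinement is possible. Final partition (9 blocks): {4,6} | {8} | {9} | {2} | {1} | {3} | {10} | {12} | {13}.

9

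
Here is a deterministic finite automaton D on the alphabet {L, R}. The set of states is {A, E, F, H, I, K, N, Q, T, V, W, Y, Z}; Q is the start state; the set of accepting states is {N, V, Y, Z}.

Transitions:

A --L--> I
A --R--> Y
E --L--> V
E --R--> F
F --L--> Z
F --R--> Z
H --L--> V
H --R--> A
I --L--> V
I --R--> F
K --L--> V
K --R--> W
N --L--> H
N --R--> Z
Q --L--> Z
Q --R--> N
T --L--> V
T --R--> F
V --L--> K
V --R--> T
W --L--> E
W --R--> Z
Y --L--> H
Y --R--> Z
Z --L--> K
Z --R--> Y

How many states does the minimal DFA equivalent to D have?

6

P0 = {N,V,Y,Z} | {A,E,F,H,I,K,Q,T,W}.
On input R, block {N,V,Y,Z} splits into {N,Y,Z} and {V}.
Refine {A,E,F,H,I,K,Q,T,W} on symbol L: members go to different blocks, giving {E,H,I,K,T} and {A,W} and {F,Q}.
Split {E,H,I,K,T} by δ(·,R) → {E,I,T} and {H,K}.
No further refinement is possible. Final partition (6 blocks): {N,Y,Z} | {E,I,T} | {V} | {A,W} | {F,Q} | {H,K}.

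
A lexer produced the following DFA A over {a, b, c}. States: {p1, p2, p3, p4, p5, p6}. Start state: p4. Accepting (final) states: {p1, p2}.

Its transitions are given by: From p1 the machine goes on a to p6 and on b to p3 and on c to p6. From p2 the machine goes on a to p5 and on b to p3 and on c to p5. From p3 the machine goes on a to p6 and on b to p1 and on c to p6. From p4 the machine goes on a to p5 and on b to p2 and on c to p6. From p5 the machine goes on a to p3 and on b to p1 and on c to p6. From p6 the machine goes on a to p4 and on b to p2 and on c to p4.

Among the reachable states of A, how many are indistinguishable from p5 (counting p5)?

4

Start with accepting vs non-accepting: {p1,p2} | {p3,p4,p5,p6}.
Stable partition: {p1,p2} | {p3,p4,p5,p6} — 2 equivalence classes.
State p5 belongs to the block {p3,p4,p5,p6}, which has 4 states.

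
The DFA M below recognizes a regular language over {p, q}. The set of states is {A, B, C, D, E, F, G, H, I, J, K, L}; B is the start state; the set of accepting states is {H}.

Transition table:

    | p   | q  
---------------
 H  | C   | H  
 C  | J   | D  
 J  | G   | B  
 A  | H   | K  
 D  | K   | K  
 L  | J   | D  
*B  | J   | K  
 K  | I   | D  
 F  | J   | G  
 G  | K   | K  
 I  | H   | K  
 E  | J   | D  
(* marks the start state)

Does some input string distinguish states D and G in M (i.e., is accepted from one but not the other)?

No

States {A,E,F,L} cannot be reached from the start state, so discard them.
P0 = {H} | {B,C,D,G,I,J,K}.
Split {B,C,D,G,I,J,K} by δ(·,p) → {B,C,D,G,J,K} and {I}.
On input p, block {B,C,D,G,J,K} splits into {B,C,D,G,J} and {K}.
Refine {B,C,D,G,J} on symbol p: members go to different blocks, giving {B,C,J} and {D,G}.
Split {B,C,J} by δ(·,p) → {B,C} and {J}.
On input q, block {B,C} splits into {B} and {C}.
No further refinement is possible. Final partition (7 blocks): {H} | {B} | {I} | {K} | {D,G} | {J} | {C}.
D and G lie in the same block of the stable partition, so they are equivalent — no string distinguishes them.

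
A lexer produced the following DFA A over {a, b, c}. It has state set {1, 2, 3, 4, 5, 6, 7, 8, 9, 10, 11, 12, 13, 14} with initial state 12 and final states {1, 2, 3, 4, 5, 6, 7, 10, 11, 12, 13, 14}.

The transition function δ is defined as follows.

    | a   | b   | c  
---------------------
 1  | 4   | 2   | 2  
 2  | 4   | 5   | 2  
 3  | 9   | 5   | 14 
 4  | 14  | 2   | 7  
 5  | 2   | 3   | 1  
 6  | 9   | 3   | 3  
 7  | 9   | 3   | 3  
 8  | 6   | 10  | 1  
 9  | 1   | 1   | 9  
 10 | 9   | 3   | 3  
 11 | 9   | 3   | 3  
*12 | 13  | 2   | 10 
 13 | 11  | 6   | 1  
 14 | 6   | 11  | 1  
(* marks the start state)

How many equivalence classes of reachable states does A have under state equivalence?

States {8} cannot be reached from the start state, so discard them.
Start with accepting vs non-accepting: {1,2,3,4,5,6,7,10,11,12,13,14} | {9}.
On input a, block {1,2,3,4,5,6,7,10,11,12,13,14} splits into {1,2,4,5,12,13,14} and {3,6,7,10,11}.
On input a, block {1,2,4,5,12,13,14} splits into {1,2,4,5,12} and {13,14}.
On input a, block {1,2,4,5,12} splits into {1,2,5} and {4,12}.
Split {1,2,5} by δ(·,a) → {1,2} and {5}.
Refine {1,2} on symbol b: members go to different blocks, giving {1} and {2}.
Refine {3,6,7,10,11} on symbol b: members go to different blocks, giving {6,7,10,11} and {3}.
No further refinement is possible. Final partition (8 blocks): {1} | {9} | {6,7,10,11} | {13,14} | {4,12} | {5} | {2} | {3}.

8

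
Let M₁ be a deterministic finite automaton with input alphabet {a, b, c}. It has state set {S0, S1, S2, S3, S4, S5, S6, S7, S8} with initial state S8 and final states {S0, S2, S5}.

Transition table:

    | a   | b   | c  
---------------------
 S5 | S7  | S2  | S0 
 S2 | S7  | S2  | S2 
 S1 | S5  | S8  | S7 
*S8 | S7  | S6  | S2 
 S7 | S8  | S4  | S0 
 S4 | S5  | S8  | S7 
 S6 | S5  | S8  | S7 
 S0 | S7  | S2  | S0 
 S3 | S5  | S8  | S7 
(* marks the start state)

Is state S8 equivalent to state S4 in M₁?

Reachable states from the start: {S0,S2,S4,S5,S6,S7,S8}. Unreachable: {S1,S3} — drop them.
Initial partition by acceptance: {S0,S2,S5} | {S4,S6,S7,S8}.
On input a, block {S4,S6,S7,S8} splits into {S4,S6} and {S7,S8}.
Stable partition: {S0,S2,S5} | {S4,S6} | {S7,S8} — 3 equivalence classes.
S8 and S4 end up in different blocks, so they are distinguishable. For instance, the string 'a' is accepted from only S4.

No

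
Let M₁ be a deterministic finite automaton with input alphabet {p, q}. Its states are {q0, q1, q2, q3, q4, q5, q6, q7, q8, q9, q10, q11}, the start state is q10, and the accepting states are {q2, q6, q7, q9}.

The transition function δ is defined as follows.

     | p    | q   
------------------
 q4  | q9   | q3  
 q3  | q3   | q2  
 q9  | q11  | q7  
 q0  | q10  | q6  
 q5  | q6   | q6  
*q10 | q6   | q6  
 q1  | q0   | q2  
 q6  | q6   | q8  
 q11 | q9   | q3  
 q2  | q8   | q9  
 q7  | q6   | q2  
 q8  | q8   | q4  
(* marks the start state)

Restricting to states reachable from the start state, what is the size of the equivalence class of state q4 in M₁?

2

States {q0,q1,q5} cannot be reached from the start state, so discard them.
Start with accepting vs non-accepting: {q2,q6,q7,q9} | {q3,q4,q8,q10,q11}.
Refine {q2,q6,q7,q9} on symbol p: members go to different blocks, giving {q2,q9} and {q6,q7}.
Refine {q2,q9} on symbol q: members go to different blocks, giving {q2} and {q9}.
On input p, block {q3,q4,q8,q10,q11} splits into {q3,q8} and {q4,q11} and {q10}.
Refine {q3,q8} on symbol q: members go to different blocks, giving {q3} and {q8}.
Refine {q6,q7} on symbol q: members go to different blocks, giving {q6} and {q7}.
Stable partition: {q2} | {q3} | {q6} | {q9} | {q4,q11} | {q10} | {q8} | {q7} — 8 equivalence classes.
The equivalence class containing q4 is {q4,q11}, of size 2.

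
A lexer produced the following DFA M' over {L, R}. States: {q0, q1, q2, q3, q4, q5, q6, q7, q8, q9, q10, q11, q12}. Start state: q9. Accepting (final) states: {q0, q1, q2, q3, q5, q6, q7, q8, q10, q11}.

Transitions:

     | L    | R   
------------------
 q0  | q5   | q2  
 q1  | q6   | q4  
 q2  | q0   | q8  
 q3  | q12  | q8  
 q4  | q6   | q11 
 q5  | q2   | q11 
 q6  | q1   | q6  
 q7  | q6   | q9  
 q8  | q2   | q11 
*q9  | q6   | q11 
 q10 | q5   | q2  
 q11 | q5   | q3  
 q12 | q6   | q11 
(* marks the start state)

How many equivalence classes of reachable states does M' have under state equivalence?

8

Reachable states from the start: {q0,q1,q2,q3,q4,q5,q6,q8,q9,q11,q12}. Unreachable: {q7,q10} — drop them.
Start with accepting vs non-accepting: {q0,q1,q2,q3,q5,q6,q8,q11} | {q4,q9,q12}.
Split {q0,q1,q2,q3,q5,q6,q8,q11} by δ(·,L) → {q0,q1,q2,q5,q6,q8,q11} and {q3}.
Split {q0,q1,q2,q5,q6,q8,q11} by δ(·,R) → {q0,q2,q5,q6,q8} and {q1} and {q11}.
Refine {q0,q2,q5,q6,q8} on symbol L: members go to different blocks, giving {q0,q2,q5,q8} and {q6}.
On input R, block {q0,q2,q5,q8} splits into {q0,q2} and {q5,q8}.
Split {q0,q2} by δ(·,L) → {q0} and {q2}.
Stable partition: {q0} | {q4,q9,q12} | {q3} | {q1} | {q11} | {q6} | {q5,q8} | {q2} — 8 equivalence classes.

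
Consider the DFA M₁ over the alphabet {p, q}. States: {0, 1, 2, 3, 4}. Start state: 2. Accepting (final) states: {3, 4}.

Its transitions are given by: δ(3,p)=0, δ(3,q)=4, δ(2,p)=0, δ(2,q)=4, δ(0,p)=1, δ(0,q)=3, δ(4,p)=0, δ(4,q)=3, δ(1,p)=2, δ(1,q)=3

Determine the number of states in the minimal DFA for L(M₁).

Start with accepting vs non-accepting: {3,4} | {0,1,2}.
No further refinement is possible. Final partition (2 blocks): {3,4} | {0,1,2}.

2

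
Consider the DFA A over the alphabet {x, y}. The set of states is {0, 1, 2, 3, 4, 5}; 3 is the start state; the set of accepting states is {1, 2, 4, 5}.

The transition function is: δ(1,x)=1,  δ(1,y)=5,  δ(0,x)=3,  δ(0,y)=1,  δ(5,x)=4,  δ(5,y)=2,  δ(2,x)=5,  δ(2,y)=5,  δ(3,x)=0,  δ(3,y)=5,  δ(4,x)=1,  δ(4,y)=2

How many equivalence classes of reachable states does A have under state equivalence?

2

Start with accepting vs non-accepting: {1,2,4,5} | {0,3}.
The partition is now stable with 2 blocks: {1,2,4,5} | {0,3}.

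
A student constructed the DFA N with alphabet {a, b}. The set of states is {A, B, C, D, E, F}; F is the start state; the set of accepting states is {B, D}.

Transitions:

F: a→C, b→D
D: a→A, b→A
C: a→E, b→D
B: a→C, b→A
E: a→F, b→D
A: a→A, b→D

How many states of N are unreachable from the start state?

No path from F leads to B; the other 5 states are all reachable.

1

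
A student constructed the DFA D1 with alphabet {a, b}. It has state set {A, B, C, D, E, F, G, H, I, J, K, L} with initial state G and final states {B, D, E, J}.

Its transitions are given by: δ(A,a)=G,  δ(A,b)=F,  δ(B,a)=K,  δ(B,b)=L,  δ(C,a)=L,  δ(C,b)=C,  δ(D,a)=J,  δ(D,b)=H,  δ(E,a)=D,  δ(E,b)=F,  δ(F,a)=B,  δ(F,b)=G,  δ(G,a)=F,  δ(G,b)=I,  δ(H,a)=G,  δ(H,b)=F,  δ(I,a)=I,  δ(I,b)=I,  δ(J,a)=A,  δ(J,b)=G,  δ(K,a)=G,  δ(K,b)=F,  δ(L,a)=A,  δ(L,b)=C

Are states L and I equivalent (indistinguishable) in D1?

No

Reachable states from the start: {A,B,C,F,G,I,K,L}. Unreachable: {D,E,H,J} — drop them.
P0 = {B} | {A,C,F,G,I,K,L}.
Refine {A,C,F,G,I,K,L} on symbol a: members go to different blocks, giving {A,C,G,I,K,L} and {F}.
On input a, block {A,C,G,I,K,L} splits into {A,C,I,K,L} and {G}.
Split {A,C,I,K,L} by δ(·,a) → {C,I,L} and {A,K}.
Split {C,I,L} by δ(·,a) → {C,I} and {L}.
Refine {C,I} on symbol a: members go to different blocks, giving {C} and {I}.
No further refinement is possible. Final partition (7 blocks): {B} | {C} | {F} | {G} | {A,K} | {L} | {I}.
L and I end up in different blocks, so they are distinguishable. For instance, the string 'aba' is accepted from only L.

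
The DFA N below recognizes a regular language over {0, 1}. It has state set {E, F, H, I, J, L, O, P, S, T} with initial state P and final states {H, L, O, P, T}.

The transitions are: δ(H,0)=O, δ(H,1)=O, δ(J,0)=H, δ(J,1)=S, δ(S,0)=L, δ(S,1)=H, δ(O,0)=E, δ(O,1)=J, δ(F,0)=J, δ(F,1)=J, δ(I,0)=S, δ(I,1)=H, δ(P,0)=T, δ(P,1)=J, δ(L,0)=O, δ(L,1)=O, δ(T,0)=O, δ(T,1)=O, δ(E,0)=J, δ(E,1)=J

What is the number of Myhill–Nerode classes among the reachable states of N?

6

First remove the unreachable states {F,I}; 8 states remain.
Start with accepting vs non-accepting: {H,L,O,P,T} | {E,J,S}.
Split {H,L,O,P,T} by δ(·,0) → {H,L,P,T} and {O}.
On input 0, block {H,L,P,T} splits into {H,L,T} and {P}.
Split {E,J,S} by δ(·,0) → {J,S} and {E}.
Split {J,S} by δ(·,1) → {J} and {S}.
No further refinement is possible. Final partition (6 blocks): {H,L,T} | {J} | {O} | {P} | {E} | {S}.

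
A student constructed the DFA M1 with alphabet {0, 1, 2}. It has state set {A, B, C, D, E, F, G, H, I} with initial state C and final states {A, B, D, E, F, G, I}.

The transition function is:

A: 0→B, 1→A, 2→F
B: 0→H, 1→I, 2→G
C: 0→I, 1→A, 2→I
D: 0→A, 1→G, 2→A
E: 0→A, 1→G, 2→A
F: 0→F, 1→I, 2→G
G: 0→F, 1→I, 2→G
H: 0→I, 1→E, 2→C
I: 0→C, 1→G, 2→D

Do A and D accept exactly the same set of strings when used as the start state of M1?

No

P0 = {A,B,D,E,F,G,I} | {C,H}.
Refine {A,B,D,E,F,G,I} on symbol 0: members go to different blocks, giving {A,D,E,F,G} and {B,I}.
On input 0, block {A,D,E,F,G} splits into {D,E,F,G} and {A}.
On input 0, block {D,E,F,G} splits into {D,E} and {F,G}.
Refine {C,H} on symbol 1: members go to different blocks, giving {C} and {H}.
Split {B,I} by δ(·,0) → {B} and {I}.
The partition is now stable with 7 blocks: {D,E} | {C} | {B} | {A} | {F,G} | {H} | {I}.
A and D end up in different blocks, so they are distinguishable. For instance, the string '00' is accepted from only D.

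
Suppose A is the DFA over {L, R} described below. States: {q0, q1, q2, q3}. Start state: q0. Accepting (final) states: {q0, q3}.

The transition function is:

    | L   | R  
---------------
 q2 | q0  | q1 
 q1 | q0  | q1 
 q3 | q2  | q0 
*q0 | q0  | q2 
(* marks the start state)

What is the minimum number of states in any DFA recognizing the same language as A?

States {q3} cannot be reached from the start state, so discard them.
P0 = {q0} | {q1,q2}.
Stable partition: {q0} | {q1,q2} — 2 equivalence classes.

2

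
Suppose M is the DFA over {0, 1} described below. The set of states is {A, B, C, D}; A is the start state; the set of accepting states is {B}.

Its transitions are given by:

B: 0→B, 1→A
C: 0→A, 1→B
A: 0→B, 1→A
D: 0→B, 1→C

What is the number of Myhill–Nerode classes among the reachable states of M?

States {C,D} cannot be reached from the start state, so discard them.
P0 = {B} | {A}.
No further refinement is possible. Final partition (2 blocks): {B} | {A}.

2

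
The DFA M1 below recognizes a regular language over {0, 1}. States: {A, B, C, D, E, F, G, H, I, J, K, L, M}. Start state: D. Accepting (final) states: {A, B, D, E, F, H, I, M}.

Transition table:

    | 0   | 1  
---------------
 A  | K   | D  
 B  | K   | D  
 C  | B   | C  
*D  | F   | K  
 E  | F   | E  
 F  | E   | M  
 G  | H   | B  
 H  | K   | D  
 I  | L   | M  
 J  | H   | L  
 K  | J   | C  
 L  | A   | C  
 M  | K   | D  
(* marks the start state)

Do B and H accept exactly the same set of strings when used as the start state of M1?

Yes

Reachable states from the start: {A,B,C,D,E,F,H,J,K,L,M}. Unreachable: {G,I} — drop them.
P0 = {A,B,D,E,F,H,M} | {C,J,K,L}.
Refine {A,B,D,E,F,H,M} on symbol 0: members go to different blocks, giving {A,B,H,M} and {D,E,F}.
On input 0, block {C,J,K,L} splits into {C,J,L} and {K}.
Split {D,E,F} by δ(·,1) → {D} and {E} and {F}.
No further refinement is possible. Final partition (6 blocks): {A,B,H,M} | {C,J,L} | {D} | {K} | {E} | {F}.
B and H lie in the same block of the stable partition, so they are equivalent — no string distinguishes them.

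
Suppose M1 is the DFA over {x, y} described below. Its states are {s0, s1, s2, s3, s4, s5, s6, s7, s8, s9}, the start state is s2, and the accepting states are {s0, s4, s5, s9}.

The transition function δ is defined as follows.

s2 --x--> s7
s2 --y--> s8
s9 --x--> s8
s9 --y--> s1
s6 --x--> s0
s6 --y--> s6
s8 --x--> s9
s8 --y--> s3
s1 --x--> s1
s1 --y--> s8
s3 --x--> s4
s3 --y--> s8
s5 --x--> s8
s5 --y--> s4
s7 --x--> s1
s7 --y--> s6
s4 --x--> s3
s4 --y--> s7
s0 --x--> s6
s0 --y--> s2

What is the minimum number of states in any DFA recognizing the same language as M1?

First remove the unreachable states {s5}; 9 states remain.
P0 = {s0,s4,s9} | {s1,s2,s3,s6,s7,s8}.
On input x, block {s1,s2,s3,s6,s7,s8} splits into {s1,s2,s7} and {s3,s6,s8}.
No further refinement is possible. Final partition (3 blocks): {s0,s4,s9} | {s1,s2,s7} | {s3,s6,s8}.

3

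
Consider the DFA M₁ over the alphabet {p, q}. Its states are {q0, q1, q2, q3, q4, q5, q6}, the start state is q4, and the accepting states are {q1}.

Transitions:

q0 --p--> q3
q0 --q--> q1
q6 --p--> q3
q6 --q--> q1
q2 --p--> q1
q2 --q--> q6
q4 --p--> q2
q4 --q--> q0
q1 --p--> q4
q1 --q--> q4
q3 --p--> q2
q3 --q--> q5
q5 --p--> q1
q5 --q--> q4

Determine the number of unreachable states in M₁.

0

Every one of the 7 states is reachable from q4.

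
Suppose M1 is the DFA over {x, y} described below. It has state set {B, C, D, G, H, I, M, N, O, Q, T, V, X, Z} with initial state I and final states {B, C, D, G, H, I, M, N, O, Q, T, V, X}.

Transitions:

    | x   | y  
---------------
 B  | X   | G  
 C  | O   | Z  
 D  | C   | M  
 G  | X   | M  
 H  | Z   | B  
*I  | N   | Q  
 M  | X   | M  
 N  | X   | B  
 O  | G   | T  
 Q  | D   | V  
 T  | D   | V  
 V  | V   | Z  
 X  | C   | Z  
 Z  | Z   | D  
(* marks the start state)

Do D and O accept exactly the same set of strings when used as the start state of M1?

No

States {H} cannot be reached from the start state, so discard them.
P0 = {B,C,D,G,I,M,N,O,Q,T,V,X} | {Z}.
Split {B,C,D,G,I,M,N,O,Q,T,V,X} by δ(·,y) → {B,D,G,I,M,N,O,Q,T} and {C,V,X}.
On input x, block {B,D,G,I,M,N,O,Q,T} splits into {B,D,G,M,N} and {I,O,Q,T}.
Split {C,V,X} by δ(·,x) → {V,X} and {C}.
On input x, block {B,D,G,M,N} splits into {B,G,M,N} and {D}.
Refine {V,X} on symbol x: members go to different blocks, giving {V} and {X}.
Split {I,O,Q,T} by δ(·,x) → {Q,T} and {I,O}.
Stable partition: {B,G,M,N} | {Z} | {V} | {Q,T} | {C} | {D} | {X} | {I,O} — 8 equivalence classes.
D and O end up in different blocks, so they are distinguishable. For instance, the string 'xy' is accepted from only O.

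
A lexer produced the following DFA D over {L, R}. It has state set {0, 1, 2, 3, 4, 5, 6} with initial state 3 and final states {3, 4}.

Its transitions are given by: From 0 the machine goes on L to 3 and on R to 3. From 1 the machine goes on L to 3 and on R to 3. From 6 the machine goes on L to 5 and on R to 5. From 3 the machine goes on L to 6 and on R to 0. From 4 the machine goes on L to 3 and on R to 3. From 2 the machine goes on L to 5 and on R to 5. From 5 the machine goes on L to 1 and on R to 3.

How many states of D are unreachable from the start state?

2

No path from 3 leads to 2, 4; the other 5 states are all reachable.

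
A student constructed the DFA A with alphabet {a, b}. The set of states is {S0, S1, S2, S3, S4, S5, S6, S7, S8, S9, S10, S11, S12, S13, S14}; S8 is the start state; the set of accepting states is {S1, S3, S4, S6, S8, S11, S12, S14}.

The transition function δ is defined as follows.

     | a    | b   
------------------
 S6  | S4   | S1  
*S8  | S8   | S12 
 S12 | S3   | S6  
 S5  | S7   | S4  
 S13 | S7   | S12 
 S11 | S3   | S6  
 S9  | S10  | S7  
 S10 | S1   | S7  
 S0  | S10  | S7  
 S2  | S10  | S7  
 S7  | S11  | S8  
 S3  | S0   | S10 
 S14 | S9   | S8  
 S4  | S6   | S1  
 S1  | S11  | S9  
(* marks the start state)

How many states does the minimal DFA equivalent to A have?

8

States {S2,S5,S13,S14} cannot be reached from the start state, so discard them.
Initial partition by acceptance: {S1,S3,S4,S6,S8,S11,S12} | {S0,S7,S9,S10}.
Split {S1,S3,S4,S6,S8,S11,S12} by δ(·,a) → {S1,S4,S6,S8,S11,S12} and {S3}.
Split {S1,S4,S6,S8,S11,S12} by δ(·,a) → {S1,S4,S6,S8} and {S11,S12}.
Split {S1,S4,S6,S8} by δ(·,a) → {S4,S6,S8} and {S1}.
On input b, block {S4,S6,S8} splits into {S4,S6} and {S8}.
On input a, block {S0,S7,S9,S10} splits into {S0,S9} and {S7} and {S10}.
Stable partition: {S4,S6} | {S0,S9} | {S3} | {S11,S12} | {S1} | {S8} | {S7} | {S10} — 8 equivalence classes.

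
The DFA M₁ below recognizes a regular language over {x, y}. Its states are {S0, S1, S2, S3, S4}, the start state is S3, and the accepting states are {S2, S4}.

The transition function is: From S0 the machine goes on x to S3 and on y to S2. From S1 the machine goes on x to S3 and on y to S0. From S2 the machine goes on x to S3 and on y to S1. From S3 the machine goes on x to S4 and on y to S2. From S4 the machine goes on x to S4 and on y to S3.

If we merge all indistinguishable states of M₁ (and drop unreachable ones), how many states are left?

Start with accepting vs non-accepting: {S2,S4} | {S0,S1,S3}.
On input x, block {S2,S4} splits into {S2} and {S4}.
On input x, block {S0,S1,S3} splits into {S0,S1} and {S3}.
Refine {S0,S1} on symbol y: members go to different blocks, giving {S0} and {S1}.
Stable partition: {S2} | {S0} | {S4} | {S3} | {S1} — 5 equivalence classes.

5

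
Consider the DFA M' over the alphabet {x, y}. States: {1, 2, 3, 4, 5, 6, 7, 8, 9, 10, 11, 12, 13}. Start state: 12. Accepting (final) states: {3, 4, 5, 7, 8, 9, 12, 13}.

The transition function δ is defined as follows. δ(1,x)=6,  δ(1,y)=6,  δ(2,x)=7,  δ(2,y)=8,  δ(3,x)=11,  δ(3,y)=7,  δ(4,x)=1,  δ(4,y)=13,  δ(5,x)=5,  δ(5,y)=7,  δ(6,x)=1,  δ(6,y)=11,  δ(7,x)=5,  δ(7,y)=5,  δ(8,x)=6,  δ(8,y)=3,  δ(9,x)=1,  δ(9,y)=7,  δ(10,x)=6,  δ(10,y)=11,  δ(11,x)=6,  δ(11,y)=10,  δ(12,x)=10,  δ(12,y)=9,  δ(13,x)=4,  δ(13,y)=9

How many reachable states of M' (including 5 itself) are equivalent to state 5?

2

States {2,3,4,8,13} cannot be reached from the start state, so discard them.
P0 = {5,7,9,12} | {1,6,10,11}.
Split {5,7,9,12} by δ(·,x) → {5,7} and {9,12}.
Refine {9,12} on symbol y: members go to different blocks, giving {9} and {12}.
No further refinement is possible. Final partition (4 blocks): {5,7} | {1,6,10,11} | {9} | {12}.
The equivalence class containing 5 is {5,7}, of size 2.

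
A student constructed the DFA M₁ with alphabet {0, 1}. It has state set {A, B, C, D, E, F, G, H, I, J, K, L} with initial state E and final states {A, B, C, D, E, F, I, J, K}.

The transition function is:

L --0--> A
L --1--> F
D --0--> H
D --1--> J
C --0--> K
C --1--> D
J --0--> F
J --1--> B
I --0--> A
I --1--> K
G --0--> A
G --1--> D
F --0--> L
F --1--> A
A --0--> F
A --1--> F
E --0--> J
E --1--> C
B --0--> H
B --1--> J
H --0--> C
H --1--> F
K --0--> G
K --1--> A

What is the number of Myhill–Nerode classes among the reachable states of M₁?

4

First remove the unreachable states {I}; 11 states remain.
Start with accepting vs non-accepting: {A,B,C,D,E,F,J,K} | {G,H,L}.
Refine {A,B,C,D,E,F,J,K} on symbol 0: members go to different blocks, giving {A,C,E,J} and {B,D,F,K}.
Split {A,C,E,J} by δ(·,0) → {A,C,J} and {E}.
The partition is now stable with 4 blocks: {A,C,J} | {G,H,L} | {B,D,F,K} | {E}.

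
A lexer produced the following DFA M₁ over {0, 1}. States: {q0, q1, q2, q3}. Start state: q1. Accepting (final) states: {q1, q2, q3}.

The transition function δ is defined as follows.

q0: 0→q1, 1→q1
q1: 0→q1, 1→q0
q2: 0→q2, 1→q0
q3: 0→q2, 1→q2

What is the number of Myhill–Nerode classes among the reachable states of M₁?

First remove the unreachable states {q2,q3}; 2 states remain.
Initial partition by acceptance: {q1} | {q0}.
Stable partition: {q1} | {q0} — 2 equivalence classes.

2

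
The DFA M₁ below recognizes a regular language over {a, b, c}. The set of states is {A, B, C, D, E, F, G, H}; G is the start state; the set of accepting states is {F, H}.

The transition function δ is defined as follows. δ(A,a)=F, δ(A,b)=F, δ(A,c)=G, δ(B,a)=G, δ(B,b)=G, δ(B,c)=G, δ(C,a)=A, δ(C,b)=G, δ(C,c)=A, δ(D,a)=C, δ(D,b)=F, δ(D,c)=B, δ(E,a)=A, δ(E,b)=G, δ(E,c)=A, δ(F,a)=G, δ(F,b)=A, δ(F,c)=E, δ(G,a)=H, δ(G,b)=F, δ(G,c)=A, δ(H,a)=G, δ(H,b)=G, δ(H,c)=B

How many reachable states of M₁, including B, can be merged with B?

First remove the unreachable states {C,D}; 6 states remain.
P0 = {F,H} | {A,B,E,G}.
Refine {A,B,E,G} on symbol a: members go to different blocks, giving {A,G} and {B,E}.
Stable partition: {F,H} | {A,G} | {B,E} — 3 equivalence classes.
State B belongs to the block {B,E}, which has 2 states.

2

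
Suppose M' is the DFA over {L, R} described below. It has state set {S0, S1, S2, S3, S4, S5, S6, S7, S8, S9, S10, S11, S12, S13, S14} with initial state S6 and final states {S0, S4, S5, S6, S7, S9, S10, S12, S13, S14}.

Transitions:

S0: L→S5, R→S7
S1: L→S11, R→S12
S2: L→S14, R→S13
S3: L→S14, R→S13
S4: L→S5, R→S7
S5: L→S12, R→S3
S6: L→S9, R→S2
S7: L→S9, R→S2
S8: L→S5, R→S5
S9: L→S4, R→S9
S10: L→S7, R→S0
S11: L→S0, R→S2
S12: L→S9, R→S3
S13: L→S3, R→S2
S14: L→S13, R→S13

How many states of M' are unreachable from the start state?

BFS from S6 reaches {S2, S3, S4, S5, S6, S7, S9, S12, S13, S14}; the 5 state(s) S0, S1, S8, S10, S11 are never visited.

5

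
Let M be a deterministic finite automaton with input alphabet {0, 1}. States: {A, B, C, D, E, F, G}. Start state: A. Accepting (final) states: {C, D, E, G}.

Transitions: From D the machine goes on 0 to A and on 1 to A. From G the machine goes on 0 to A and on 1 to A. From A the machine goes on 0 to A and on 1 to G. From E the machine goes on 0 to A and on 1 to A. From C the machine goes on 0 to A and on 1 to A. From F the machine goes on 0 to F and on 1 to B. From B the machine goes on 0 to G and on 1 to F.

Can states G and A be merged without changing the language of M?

States {B,C,D,E,F} cannot be reached from the start state, so discard them.
Initial partition by acceptance: {G} | {A}.
Stable partition: {G} | {A} — 2 equivalence classes.
G and A end up in different blocks, so they are distinguishable. For instance, the string 'ε' is accepted from only G.

No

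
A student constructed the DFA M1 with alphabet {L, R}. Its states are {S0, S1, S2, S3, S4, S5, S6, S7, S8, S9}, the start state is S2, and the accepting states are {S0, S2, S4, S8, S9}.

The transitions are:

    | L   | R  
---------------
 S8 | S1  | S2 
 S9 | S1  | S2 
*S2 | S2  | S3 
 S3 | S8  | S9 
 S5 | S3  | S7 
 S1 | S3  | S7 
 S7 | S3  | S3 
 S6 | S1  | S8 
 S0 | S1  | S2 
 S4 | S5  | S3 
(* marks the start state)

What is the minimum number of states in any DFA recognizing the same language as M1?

Reachable states from the start: {S1,S2,S3,S7,S8,S9}. Unreachable: {S0,S4,S5,S6} — drop them.
Initial partition by acceptance: {S2,S8,S9} | {S1,S3,S7}.
On input L, block {S2,S8,S9} splits into {S8,S9} and {S2}.
Refine {S1,S3,S7} on symbol L: members go to different blocks, giving {S1,S7} and {S3}.
On input R, block {S1,S7} splits into {S1} and {S7}.
Stable partition: {S8,S9} | {S1} | {S2} | {S3} | {S7} — 5 equivalence classes.

5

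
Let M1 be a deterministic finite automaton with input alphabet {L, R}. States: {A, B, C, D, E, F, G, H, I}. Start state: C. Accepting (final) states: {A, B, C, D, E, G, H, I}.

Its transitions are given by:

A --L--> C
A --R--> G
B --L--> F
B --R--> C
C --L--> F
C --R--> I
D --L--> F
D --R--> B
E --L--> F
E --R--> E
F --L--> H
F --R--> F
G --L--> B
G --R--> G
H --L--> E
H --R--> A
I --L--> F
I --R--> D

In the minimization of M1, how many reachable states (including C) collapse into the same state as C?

5

Every state is reachable, so we keep all 9.
Initial partition by acceptance: {A,B,C,D,E,G,H,I} | {F}.
Split {A,B,C,D,E,G,H,I} by δ(·,L) → {B,C,D,E,I} and {A,G,H}.
The partition is now stable with 3 blocks: {B,C,D,E,I} | {F} | {A,G,H}.
The equivalence class containing C is {B,C,D,E,I}, of size 5.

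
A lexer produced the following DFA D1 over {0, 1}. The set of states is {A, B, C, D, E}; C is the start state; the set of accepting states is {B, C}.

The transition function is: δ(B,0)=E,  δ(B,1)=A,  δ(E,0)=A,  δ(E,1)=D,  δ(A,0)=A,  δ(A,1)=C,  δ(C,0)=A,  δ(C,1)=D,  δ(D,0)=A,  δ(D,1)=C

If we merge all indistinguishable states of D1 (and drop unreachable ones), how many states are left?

States {B,E} cannot be reached from the start state, so discard them.
P0 = {C} | {A,D}.
The partition is now stable with 2 blocks: {C} | {A,D}.

2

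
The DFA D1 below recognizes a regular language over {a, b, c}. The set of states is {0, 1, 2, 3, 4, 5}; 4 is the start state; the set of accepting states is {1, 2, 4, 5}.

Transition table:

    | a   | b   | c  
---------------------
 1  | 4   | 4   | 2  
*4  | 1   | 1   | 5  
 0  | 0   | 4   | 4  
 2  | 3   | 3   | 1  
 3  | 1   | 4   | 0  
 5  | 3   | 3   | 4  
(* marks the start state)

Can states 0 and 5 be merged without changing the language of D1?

All states are reachable from the start state.
Initial partition by acceptance: {1,2,4,5} | {0,3}.
Refine {1,2,4,5} on symbol a: members go to different blocks, giving {1,4} and {2,5}.
Split {0,3} by δ(·,a) → {0} and {3}.
Stable partition: {1,4} | {0} | {2,5} | {3} — 4 equivalence classes.
0 and 5 end up in different blocks, so they are distinguishable. For instance, the string 'ε' is accepted from only 5.

No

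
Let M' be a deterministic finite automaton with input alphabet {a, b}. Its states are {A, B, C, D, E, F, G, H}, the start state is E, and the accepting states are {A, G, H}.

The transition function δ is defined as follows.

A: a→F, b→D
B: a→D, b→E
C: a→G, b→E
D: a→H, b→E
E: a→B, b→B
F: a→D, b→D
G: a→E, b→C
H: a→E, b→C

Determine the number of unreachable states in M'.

Starting at E and following transitions, the reachable set is {B, C, D, E, G, H}. That leaves A, F unreachable — 2 in total.

2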